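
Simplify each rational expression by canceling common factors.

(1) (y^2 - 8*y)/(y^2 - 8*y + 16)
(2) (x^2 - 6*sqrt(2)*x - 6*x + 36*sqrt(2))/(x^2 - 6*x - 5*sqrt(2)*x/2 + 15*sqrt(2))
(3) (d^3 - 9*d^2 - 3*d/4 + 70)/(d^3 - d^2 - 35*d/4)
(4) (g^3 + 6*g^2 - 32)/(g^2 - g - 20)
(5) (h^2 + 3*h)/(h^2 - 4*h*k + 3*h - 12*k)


(1) = (y^2 - 8*y)/(y^2 - 8*y + 16)
(2) = (2*x - 12*sqrt(2))/(2*x - 5*sqrt(2))
(3) = (d - 8)/d
(4) = (g^2 + 2*g - 8)/(g - 5)
(5) = h/(h - 4*k)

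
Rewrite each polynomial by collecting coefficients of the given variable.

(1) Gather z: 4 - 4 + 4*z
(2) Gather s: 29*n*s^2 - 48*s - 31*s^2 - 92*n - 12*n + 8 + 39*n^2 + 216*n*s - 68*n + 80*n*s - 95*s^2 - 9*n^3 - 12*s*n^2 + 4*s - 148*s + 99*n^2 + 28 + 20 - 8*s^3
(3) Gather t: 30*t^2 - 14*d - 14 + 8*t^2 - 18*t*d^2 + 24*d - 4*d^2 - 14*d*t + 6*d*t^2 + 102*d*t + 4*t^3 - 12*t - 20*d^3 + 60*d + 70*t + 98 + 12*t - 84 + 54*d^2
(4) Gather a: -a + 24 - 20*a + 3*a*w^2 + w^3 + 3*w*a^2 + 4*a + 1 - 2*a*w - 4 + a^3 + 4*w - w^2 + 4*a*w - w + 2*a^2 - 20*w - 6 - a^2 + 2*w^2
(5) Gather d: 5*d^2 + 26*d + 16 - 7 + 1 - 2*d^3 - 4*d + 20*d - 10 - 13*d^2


(1) = 4*z
(2) = -9*n^3 + 138*n^2 - 172*n - 8*s^3 + s^2*(29*n - 126) + s*(-12*n^2 + 296*n - 192) + 56
(3) = -20*d^3 + 50*d^2 + 70*d + 4*t^3 + t^2*(6*d + 38) + t*(-18*d^2 + 88*d + 70)
(4) = a^3 + a^2*(3*w + 1) + a*(3*w^2 + 2*w - 17) + w^3 + w^2 - 17*w + 15
(5) = -2*d^3 - 8*d^2 + 42*d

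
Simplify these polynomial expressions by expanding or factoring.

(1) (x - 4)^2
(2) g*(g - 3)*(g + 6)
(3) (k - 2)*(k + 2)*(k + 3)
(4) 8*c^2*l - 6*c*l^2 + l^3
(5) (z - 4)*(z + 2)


(1) = x^2 - 8*x + 16
(2) = g^3 + 3*g^2 - 18*g
(3) = k^3 + 3*k^2 - 4*k - 12
(4) = l*(-4*c + l)*(-2*c + l)
(5) = z^2 - 2*z - 8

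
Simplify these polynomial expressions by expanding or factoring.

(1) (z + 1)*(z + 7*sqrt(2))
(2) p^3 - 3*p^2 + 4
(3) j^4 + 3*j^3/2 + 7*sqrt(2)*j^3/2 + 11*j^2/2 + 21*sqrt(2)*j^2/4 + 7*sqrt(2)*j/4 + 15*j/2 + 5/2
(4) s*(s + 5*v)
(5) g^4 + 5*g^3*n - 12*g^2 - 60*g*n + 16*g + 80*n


(1) = z^2 + z + 7*sqrt(2)*z + 7*sqrt(2)
(2) = (p - 2)^2*(p + 1)
(3) = (j + 1/2)*(j + 1)*(j + sqrt(2))*(j + 5*sqrt(2)/2)
(4) = s^2 + 5*s*v
(5) = (g - 2)^2*(g + 4)*(g + 5*n)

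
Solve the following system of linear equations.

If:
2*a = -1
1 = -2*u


Then:
a = -1/2
u = -1/2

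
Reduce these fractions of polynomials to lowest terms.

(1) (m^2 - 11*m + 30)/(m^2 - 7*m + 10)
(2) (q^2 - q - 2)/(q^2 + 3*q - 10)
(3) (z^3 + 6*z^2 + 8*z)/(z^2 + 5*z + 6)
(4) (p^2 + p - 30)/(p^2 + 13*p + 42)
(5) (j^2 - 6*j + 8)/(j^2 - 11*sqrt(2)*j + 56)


(1) = (m - 6)/(m - 2)
(2) = (q + 1)/(q + 5)
(3) = (z^2 + 4*z)/(z + 3)
(4) = (p - 5)/(p + 7)
(5) = (j^2 - 6*j + 8)/(j^2 - 11*sqrt(2)*j + 56)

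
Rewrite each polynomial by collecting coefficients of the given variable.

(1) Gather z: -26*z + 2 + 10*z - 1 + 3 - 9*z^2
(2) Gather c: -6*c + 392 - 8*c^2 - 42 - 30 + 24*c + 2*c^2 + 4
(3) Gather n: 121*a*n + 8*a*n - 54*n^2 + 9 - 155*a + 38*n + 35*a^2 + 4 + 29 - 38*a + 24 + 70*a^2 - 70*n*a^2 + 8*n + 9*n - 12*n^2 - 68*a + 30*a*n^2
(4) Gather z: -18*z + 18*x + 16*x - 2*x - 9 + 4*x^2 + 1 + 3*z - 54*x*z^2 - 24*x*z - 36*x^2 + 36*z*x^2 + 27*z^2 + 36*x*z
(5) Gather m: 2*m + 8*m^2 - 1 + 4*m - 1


(1) = -9*z^2 - 16*z + 4
(2) = -6*c^2 + 18*c + 324
(3) = 105*a^2 - 261*a + n^2*(30*a - 66) + n*(-70*a^2 + 129*a + 55) + 66
(4) = -32*x^2 + 32*x + z^2*(27 - 54*x) + z*(36*x^2 + 12*x - 15) - 8
(5) = 8*m^2 + 6*m - 2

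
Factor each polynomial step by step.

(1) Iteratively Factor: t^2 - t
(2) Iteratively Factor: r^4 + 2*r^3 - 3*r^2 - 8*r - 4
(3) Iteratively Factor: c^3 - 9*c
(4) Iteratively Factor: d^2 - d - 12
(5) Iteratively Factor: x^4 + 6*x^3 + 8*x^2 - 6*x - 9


(1) = (t - 1)*(t)
(2) = (r + 1)*(r^3 + r^2 - 4*r - 4) = (r + 1)*(r + 2)*(r^2 - r - 2) = (r - 2)*(r + 1)*(r + 2)*(r + 1)
(3) = (c - 3)*(c^2 + 3*c) = (c - 3)*(c + 3)*(c)
(4) = (d + 3)*(d - 4)
(5) = (x + 3)*(x^3 + 3*x^2 - x - 3) = (x + 1)*(x + 3)*(x^2 + 2*x - 3) = (x - 1)*(x + 1)*(x + 3)*(x + 3)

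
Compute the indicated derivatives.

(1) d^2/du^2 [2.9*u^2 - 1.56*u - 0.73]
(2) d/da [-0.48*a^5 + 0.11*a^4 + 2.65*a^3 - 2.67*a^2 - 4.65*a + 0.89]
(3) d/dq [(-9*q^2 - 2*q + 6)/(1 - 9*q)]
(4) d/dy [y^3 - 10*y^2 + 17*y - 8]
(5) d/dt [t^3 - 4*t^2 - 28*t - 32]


(1) = 5.80000000000000
(2) = -2.4*a^4 + 0.44*a^3 + 7.95*a^2 - 5.34*a - 4.65
(3) = (81*q^2 - 18*q + 52)/(81*q^2 - 18*q + 1)
(4) = 3*y^2 - 20*y + 17
(5) = 3*t^2 - 8*t - 28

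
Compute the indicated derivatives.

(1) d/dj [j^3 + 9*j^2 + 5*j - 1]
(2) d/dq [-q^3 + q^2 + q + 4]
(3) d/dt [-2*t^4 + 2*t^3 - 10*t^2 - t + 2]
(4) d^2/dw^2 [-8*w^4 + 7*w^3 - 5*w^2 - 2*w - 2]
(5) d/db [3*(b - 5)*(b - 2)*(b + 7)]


(1) = 3*j^2 + 18*j + 5
(2) = -3*q^2 + 2*q + 1
(3) = -8*t^3 + 6*t^2 - 20*t - 1
(4) = -96*w^2 + 42*w - 10
(5) = 9*b^2 - 117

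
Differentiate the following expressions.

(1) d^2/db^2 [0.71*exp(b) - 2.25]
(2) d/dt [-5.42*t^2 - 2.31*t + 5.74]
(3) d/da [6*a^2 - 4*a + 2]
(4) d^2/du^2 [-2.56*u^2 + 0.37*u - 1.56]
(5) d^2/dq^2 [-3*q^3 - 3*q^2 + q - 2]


(1) = 0.71*exp(b)
(2) = -10.84*t - 2.31
(3) = 12*a - 4
(4) = -5.12000000000000
(5) = -18*q - 6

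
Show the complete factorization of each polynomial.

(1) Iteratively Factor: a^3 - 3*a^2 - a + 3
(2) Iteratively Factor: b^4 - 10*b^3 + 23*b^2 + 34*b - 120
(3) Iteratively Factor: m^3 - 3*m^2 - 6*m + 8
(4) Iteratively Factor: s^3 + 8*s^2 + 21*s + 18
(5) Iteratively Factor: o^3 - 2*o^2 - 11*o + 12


(1) = (a - 3)*(a^2 - 1) = (a - 3)*(a - 1)*(a + 1)
(2) = (b - 3)*(b^3 - 7*b^2 + 2*b + 40) = (b - 5)*(b - 3)*(b^2 - 2*b - 8) = (b - 5)*(b - 4)*(b - 3)*(b + 2)
(3) = (m + 2)*(m^2 - 5*m + 4) = (m - 1)*(m + 2)*(m - 4)
(4) = (s + 3)*(s^2 + 5*s + 6) = (s + 2)*(s + 3)*(s + 3)
(5) = (o + 3)*(o^2 - 5*o + 4) = (o - 1)*(o + 3)*(o - 4)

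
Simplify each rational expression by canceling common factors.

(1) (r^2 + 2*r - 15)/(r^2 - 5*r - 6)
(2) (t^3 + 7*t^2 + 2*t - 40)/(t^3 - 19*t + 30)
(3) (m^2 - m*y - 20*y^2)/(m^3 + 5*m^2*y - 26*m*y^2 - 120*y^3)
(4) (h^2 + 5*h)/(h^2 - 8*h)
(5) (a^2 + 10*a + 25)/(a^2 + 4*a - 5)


(1) = (r^2 + 2*r - 15)/(r^2 - 5*r - 6)
(2) = (t + 4)/(t - 3)
(3) = 1/(m + 6*y)
(4) = (h + 5)/(h - 8)
(5) = (a + 5)/(a - 1)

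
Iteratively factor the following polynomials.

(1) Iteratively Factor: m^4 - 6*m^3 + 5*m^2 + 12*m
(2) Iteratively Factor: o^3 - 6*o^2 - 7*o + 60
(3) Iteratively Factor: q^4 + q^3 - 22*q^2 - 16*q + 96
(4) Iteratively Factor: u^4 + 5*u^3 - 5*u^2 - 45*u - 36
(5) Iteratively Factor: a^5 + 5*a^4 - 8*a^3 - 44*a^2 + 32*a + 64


(1) = (m - 3)*(m^3 - 3*m^2 - 4*m) = m*(m - 3)*(m^2 - 3*m - 4) = m*(m - 4)*(m - 3)*(m + 1)
(2) = (o - 4)*(o^2 - 2*o - 15) = (o - 4)*(o + 3)*(o - 5)
(3) = (q + 3)*(q^3 - 2*q^2 - 16*q + 32) = (q - 2)*(q + 3)*(q^2 - 16) = (q - 4)*(q - 2)*(q + 3)*(q + 4)
(4) = (u + 3)*(u^3 + 2*u^2 - 11*u - 12) = (u - 3)*(u + 3)*(u^2 + 5*u + 4) = (u - 3)*(u + 1)*(u + 3)*(u + 4)
(5) = (a + 1)*(a^4 + 4*a^3 - 12*a^2 - 32*a + 64) = (a - 2)*(a + 1)*(a^3 + 6*a^2 - 32) = (a - 2)*(a + 1)*(a + 4)*(a^2 + 2*a - 8) = (a - 2)^2*(a + 1)*(a + 4)*(a + 4)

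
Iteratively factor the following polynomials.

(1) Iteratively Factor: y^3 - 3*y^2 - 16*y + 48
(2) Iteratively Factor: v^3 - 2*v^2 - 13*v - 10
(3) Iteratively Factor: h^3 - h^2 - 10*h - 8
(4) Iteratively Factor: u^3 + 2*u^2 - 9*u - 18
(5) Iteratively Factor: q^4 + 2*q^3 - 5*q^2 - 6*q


(1) = (y - 4)*(y^2 + y - 12) = (y - 4)*(y - 3)*(y + 4)
(2) = (v + 2)*(v^2 - 4*v - 5) = (v - 5)*(v + 2)*(v + 1)
(3) = (h + 1)*(h^2 - 2*h - 8) = (h + 1)*(h + 2)*(h - 4)
(4) = (u + 3)*(u^2 - u - 6) = (u + 2)*(u + 3)*(u - 3)
(5) = (q + 3)*(q^3 - q^2 - 2*q) = (q + 1)*(q + 3)*(q^2 - 2*q) = (q - 2)*(q + 1)*(q + 3)*(q)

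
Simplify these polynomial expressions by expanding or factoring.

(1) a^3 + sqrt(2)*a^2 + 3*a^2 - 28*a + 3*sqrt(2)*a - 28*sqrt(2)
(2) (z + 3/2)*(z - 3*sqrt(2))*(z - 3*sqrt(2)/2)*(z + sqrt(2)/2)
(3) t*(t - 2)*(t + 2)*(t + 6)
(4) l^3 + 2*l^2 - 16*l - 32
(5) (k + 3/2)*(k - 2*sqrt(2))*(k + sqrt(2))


(1) = (a - 4)*(a + 7)*(a + sqrt(2))
(2) = z^4 - 4*sqrt(2)*z^3 + 3*z^3/2 - 6*sqrt(2)*z^2 + 9*z^2/2 + 9*sqrt(2)*z/2 + 27*z/4 + 27*sqrt(2)/4
(3) = t^4 + 6*t^3 - 4*t^2 - 24*t
(4) = (l - 4)*(l + 2)*(l + 4)
(5) = k^3 - sqrt(2)*k^2 + 3*k^2/2 - 4*k - 3*sqrt(2)*k/2 - 6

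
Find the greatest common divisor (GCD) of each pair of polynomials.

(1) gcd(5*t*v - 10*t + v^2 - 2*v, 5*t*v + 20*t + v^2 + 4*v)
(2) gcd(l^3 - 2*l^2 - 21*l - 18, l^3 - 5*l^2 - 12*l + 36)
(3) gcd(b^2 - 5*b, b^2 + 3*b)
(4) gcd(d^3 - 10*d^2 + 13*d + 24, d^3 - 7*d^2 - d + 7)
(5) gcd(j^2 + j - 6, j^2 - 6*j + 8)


(1) = 5*t + v
(2) = gcd((l - 6)*(l + 1)*(l + 3), (l - 6)*(l - 2)*(l + 3)) = l^2 - 3*l - 18
(3) = b
(4) = gcd((d - 8)*(d - 3)*(d + 1), (d - 7)*(d - 1)*(d + 1)) = d + 1
(5) = gcd((j - 2)*(j + 3), (j - 4)*(j - 2)) = j - 2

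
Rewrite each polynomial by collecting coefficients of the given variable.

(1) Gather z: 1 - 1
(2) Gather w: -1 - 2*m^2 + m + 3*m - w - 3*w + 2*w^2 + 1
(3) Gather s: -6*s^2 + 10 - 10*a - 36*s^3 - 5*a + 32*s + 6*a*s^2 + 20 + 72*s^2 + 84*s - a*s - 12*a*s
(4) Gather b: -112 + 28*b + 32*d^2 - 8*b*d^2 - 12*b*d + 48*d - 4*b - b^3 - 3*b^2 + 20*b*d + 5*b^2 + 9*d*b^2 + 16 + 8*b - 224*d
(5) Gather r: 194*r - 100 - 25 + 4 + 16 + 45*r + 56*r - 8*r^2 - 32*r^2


(1) = 0
(2) = -2*m^2 + 4*m + 2*w^2 - 4*w
(3) = -15*a - 36*s^3 + s^2*(6*a + 66) + s*(116 - 13*a) + 30
(4) = -b^3 + b^2*(9*d + 2) + b*(-8*d^2 + 8*d + 32) + 32*d^2 - 176*d - 96
(5) = -40*r^2 + 295*r - 105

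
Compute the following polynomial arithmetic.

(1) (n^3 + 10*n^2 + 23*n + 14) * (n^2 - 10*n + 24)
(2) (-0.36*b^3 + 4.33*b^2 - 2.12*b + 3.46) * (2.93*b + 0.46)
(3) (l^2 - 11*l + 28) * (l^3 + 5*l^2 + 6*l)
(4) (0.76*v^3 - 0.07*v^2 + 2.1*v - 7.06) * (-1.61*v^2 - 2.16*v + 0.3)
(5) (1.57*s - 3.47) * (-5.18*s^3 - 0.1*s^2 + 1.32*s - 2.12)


(1) = n^5 - 53*n^3 + 24*n^2 + 412*n + 336
(2) = -1.0548*b^4 + 12.5213*b^3 - 4.2198*b^2 + 9.1626*b + 1.5916
(3) = l^5 - 6*l^4 - 21*l^3 + 74*l^2 + 168*l
(4) = -1.2236*v^5 - 1.5289*v^4 - 3.0018*v^3 + 6.8096*v^2 + 15.8796*v - 2.118
(5) = -8.1326*s^4 + 17.8176*s^3 + 2.4194*s^2 - 7.9088*s + 7.3564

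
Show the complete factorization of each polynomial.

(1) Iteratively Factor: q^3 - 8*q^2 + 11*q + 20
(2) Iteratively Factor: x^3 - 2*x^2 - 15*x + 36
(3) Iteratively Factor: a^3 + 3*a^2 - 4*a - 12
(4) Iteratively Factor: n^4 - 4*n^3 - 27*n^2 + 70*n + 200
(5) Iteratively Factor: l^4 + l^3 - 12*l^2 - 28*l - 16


(1) = (q - 4)*(q^2 - 4*q - 5) = (q - 4)*(q + 1)*(q - 5)
(2) = (x - 3)*(x^2 + x - 12) = (x - 3)*(x + 4)*(x - 3)
(3) = (a + 3)*(a^2 - 4) = (a - 2)*(a + 3)*(a + 2)
(4) = (n - 5)*(n^3 + n^2 - 22*n - 40) = (n - 5)^2*(n^2 + 6*n + 8) = (n - 5)^2*(n + 2)*(n + 4)
(5) = (l + 2)*(l^3 - l^2 - 10*l - 8) = (l + 1)*(l + 2)*(l^2 - 2*l - 8) = (l - 4)*(l + 1)*(l + 2)*(l + 2)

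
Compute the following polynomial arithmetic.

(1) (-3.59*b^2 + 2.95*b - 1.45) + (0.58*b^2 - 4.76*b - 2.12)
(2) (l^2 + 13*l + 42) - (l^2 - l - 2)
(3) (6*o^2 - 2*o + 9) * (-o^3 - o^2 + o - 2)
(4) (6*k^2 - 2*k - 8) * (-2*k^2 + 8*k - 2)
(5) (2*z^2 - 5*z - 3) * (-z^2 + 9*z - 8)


(1) = -3.01*b^2 - 1.81*b - 3.57
(2) = 14*l + 44
(3) = -6*o^5 - 4*o^4 - o^3 - 23*o^2 + 13*o - 18
(4) = -12*k^4 + 52*k^3 - 12*k^2 - 60*k + 16
(5) = -2*z^4 + 23*z^3 - 58*z^2 + 13*z + 24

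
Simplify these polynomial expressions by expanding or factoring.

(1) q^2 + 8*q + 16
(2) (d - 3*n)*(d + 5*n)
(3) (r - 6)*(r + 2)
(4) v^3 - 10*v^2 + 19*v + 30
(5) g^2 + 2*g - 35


(1) = (q + 4)^2
(2) = d^2 + 2*d*n - 15*n^2
(3) = r^2 - 4*r - 12
(4) = (v - 6)*(v - 5)*(v + 1)
(5) = (g - 5)*(g + 7)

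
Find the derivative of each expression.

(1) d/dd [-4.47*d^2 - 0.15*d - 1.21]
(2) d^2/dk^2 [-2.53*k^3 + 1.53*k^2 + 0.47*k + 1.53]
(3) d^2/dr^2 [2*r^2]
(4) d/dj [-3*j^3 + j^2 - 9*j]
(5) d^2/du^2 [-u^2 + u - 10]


(1) = -8.94*d - 0.15
(2) = 3.06 - 15.18*k
(3) = 4
(4) = -9*j^2 + 2*j - 9
(5) = -2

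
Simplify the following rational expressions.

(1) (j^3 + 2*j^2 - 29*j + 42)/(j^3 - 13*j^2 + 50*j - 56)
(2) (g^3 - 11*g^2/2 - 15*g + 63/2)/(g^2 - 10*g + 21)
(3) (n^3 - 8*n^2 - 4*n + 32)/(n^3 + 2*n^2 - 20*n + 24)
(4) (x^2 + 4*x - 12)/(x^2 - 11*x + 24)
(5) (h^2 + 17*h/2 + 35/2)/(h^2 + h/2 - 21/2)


(1) = (j^2 + 4*j - 21)/(j^2 - 11*j + 28)
(2) = (2*g^2 + 3*g - 9)/(2*g - 6)
(3) = (n^2 - 6*n - 16)/(n^2 + 4*n - 12)
(4) = (x^2 + 4*x - 12)/(x^2 - 11*x + 24)
(5) = (h + 5)/(h - 3)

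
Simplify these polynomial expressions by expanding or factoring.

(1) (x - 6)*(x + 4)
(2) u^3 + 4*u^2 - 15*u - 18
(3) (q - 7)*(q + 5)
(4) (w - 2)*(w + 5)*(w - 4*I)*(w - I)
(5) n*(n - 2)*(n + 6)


(1) = x^2 - 2*x - 24
(2) = (u - 3)*(u + 1)*(u + 6)
(3) = q^2 - 2*q - 35
(4) = w^4 + 3*w^3 - 5*I*w^3 - 14*w^2 - 15*I*w^2 - 12*w + 50*I*w + 40
(5) = n^3 + 4*n^2 - 12*n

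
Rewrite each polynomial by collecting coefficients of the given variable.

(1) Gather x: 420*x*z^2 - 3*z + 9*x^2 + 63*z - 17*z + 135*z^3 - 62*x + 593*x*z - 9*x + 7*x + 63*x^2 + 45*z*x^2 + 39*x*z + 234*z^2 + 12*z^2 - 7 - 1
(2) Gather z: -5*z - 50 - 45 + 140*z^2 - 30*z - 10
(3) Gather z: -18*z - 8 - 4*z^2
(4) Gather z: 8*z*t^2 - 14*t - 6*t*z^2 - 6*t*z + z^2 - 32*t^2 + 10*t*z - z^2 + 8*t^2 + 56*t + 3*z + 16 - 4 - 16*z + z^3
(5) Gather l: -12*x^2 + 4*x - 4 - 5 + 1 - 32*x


(1) = x^2*(45*z + 72) + x*(420*z^2 + 632*z - 64) + 135*z^3 + 246*z^2 + 43*z - 8
(2) = 140*z^2 - 35*z - 105
(3) = -4*z^2 - 18*z - 8
(4) = -24*t^2 - 6*t*z^2 + 42*t + z^3 + z*(8*t^2 + 4*t - 13) + 12
(5) = -12*x^2 - 28*x - 8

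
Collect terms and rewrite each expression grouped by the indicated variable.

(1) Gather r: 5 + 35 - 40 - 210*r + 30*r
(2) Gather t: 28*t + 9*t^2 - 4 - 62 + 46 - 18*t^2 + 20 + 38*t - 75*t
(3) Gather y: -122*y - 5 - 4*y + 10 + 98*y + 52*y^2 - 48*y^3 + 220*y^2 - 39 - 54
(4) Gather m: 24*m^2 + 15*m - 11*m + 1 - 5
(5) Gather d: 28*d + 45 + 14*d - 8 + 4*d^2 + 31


(1) = -180*r
(2) = -9*t^2 - 9*t
(3) = -48*y^3 + 272*y^2 - 28*y - 88
(4) = 24*m^2 + 4*m - 4
(5) = 4*d^2 + 42*d + 68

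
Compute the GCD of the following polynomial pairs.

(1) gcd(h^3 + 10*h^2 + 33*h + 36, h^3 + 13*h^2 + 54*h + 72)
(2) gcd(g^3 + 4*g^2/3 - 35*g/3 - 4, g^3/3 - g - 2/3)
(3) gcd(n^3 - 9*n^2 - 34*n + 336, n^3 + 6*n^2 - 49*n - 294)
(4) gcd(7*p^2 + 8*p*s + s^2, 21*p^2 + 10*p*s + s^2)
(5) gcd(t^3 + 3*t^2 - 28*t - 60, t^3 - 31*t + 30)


(1) = h^2 + 7*h + 12
(2) = 1
(3) = gcd((n - 8)*(n - 7)*(n + 6), (n - 7)*(n + 6)*(n + 7)) = n^2 - n - 42
(4) = gcd((p + s)*(7*p + s), (3*p + s)*(7*p + s)) = 7*p + s
(5) = t^2 + t - 30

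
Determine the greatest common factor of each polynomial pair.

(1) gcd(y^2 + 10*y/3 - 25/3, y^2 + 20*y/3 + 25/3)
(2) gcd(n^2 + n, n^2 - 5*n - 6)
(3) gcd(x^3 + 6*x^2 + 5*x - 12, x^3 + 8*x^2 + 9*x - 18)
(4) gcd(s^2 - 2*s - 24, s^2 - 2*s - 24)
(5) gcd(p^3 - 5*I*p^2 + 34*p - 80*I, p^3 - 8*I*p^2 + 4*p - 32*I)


(1) = gcd((y - 5/3)*(y + 5), (y + 5/3)*(y + 5)) = y + 5
(2) = n + 1
(3) = x^2 + 2*x - 3
(4) = gcd((s - 6)*(s + 4), (s - 6)*(s + 4)) = s^2 - 2*s - 24
(5) = gcd((p - 8*I)*(p - 2*I)*(p + 5*I), (p - 8*I)*(p - 2*I)*(p + 2*I)) = p^2 - 10*I*p - 16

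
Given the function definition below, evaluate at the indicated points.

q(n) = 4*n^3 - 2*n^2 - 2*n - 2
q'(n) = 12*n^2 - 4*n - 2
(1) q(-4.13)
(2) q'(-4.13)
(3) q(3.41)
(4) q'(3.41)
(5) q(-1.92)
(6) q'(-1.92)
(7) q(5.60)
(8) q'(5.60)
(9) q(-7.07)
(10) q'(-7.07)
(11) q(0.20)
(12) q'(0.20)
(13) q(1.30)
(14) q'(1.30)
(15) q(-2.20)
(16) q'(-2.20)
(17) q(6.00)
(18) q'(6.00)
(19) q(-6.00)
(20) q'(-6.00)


(1) = -309.63
(2) = 219.20
(3) = 126.53
(4) = 123.90
(5) = -33.84
(6) = 49.92
(7) = 626.54
(8) = 351.92
(9) = -1501.40
(10) = 626.10
(11) = -2.45
(12) = -2.32
(13) = 0.81
(14) = 13.08
(15) = -49.87
(16) = 64.88
(17) = 778.00
(18) = 406.00
(19) = -926.00
(20) = 454.00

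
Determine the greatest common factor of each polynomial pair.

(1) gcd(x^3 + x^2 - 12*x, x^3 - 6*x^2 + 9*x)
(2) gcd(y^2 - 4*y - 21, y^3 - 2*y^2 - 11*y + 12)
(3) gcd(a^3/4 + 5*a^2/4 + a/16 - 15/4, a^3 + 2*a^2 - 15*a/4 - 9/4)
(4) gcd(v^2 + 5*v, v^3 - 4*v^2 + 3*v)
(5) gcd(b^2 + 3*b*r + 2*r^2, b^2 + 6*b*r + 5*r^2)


(1) = x^2 - 3*x
(2) = y + 3
(3) = a - 3/2
(4) = v
(5) = b + r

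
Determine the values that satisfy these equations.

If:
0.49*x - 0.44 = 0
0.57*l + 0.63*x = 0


Then:
l = -0.99
x = 0.90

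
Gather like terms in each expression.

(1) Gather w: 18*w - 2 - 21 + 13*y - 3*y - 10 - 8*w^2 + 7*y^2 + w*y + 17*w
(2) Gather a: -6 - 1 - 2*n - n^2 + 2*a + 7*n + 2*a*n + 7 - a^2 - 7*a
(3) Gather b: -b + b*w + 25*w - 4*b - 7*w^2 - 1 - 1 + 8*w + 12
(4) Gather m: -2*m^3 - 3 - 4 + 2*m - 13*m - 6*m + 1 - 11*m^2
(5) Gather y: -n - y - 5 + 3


(1) = -8*w^2 + w*(y + 35) + 7*y^2 + 10*y - 33
(2) = -a^2 + a*(2*n - 5) - n^2 + 5*n
(3) = b*(w - 5) - 7*w^2 + 33*w + 10
(4) = -2*m^3 - 11*m^2 - 17*m - 6
(5) = -n - y - 2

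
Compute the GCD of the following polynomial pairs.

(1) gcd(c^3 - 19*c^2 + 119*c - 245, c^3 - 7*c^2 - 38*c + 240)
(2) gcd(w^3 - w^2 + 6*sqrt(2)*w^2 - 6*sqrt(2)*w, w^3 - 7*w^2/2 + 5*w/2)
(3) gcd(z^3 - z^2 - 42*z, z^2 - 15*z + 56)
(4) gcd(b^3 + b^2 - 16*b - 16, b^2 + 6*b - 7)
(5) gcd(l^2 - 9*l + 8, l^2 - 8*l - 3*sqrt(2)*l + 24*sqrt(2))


(1) = gcd((c - 7)^2*(c - 5), (c - 8)*(c - 5)*(c + 6)) = c - 5
(2) = w^2 - w
(3) = z - 7
(4) = 1
(5) = gcd((l - 8)*(l - 1), (l - 8)*(l - 3*sqrt(2))) = l - 8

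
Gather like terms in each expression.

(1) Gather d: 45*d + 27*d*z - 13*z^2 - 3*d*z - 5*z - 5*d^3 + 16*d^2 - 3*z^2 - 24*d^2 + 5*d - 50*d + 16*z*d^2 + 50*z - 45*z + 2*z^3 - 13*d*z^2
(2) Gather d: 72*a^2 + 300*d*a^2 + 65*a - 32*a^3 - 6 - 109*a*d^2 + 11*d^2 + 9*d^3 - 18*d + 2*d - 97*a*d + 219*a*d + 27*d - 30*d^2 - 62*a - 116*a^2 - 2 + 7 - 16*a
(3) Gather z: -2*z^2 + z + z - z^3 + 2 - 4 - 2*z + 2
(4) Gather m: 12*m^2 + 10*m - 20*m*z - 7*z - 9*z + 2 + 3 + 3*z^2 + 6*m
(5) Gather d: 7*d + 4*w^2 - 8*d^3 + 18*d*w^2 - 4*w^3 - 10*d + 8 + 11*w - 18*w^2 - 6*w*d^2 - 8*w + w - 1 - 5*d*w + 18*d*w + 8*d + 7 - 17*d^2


(1) = -5*d^3 + d^2*(16*z - 8) + d*(-13*z^2 + 24*z) + 2*z^3 - 16*z^2
(2) = -32*a^3 - 44*a^2 - 13*a + 9*d^3 + d^2*(-109*a - 19) + d*(300*a^2 + 122*a + 11) - 1
(3) = -z^3 - 2*z^2
(4) = 12*m^2 + m*(16 - 20*z) + 3*z^2 - 16*z + 5
(5) = -8*d^3 + d^2*(-6*w - 17) + d*(18*w^2 + 13*w + 5) - 4*w^3 - 14*w^2 + 4*w + 14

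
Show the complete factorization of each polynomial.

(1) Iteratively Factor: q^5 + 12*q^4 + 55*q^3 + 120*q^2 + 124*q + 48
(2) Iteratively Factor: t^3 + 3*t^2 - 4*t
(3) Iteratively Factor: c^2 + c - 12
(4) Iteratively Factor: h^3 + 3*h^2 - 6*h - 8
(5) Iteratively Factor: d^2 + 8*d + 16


(1) = (q + 2)*(q^4 + 10*q^3 + 35*q^2 + 50*q + 24) = (q + 1)*(q + 2)*(q^3 + 9*q^2 + 26*q + 24) = (q + 1)*(q + 2)*(q + 3)*(q^2 + 6*q + 8) = (q + 1)*(q + 2)^2*(q + 3)*(q + 4)
(2) = (t - 1)*(t^2 + 4*t) = t*(t - 1)*(t + 4)
(3) = (c - 3)*(c + 4)
(4) = (h + 4)*(h^2 - h - 2) = (h + 1)*(h + 4)*(h - 2)
(5) = (d + 4)*(d + 4)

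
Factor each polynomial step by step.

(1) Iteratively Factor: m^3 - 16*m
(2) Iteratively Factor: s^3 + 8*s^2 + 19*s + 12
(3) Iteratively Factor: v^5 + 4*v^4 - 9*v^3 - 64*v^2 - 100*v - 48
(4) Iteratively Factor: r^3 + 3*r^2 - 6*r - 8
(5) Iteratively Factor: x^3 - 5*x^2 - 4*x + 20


(1) = (m)*(m^2 - 16) = m*(m - 4)*(m + 4)
(2) = (s + 3)*(s^2 + 5*s + 4) = (s + 1)*(s + 3)*(s + 4)
(3) = (v + 3)*(v^4 + v^3 - 12*v^2 - 28*v - 16) = (v + 1)*(v + 3)*(v^3 - 12*v - 16) = (v - 4)*(v + 1)*(v + 3)*(v^2 + 4*v + 4) = (v - 4)*(v + 1)*(v + 2)*(v + 3)*(v + 2)
(4) = (r - 2)*(r^2 + 5*r + 4) = (r - 2)*(r + 4)*(r + 1)
(5) = (x + 2)*(x^2 - 7*x + 10) = (x - 2)*(x + 2)*(x - 5)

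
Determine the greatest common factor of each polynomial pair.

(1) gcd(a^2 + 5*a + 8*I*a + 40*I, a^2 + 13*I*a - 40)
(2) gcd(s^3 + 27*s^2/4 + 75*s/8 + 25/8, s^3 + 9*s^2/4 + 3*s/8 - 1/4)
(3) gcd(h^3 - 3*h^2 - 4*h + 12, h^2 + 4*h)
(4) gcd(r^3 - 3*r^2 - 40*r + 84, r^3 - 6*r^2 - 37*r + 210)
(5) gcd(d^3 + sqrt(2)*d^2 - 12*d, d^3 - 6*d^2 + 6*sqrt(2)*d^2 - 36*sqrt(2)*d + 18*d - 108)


(1) = a + 8*I
(2) = s + 1/2
(3) = gcd((h - 3)*(h - 2)*(h + 2), h*(h + 4)) = 1
(4) = gcd((r - 7)*(r - 2)*(r + 6), (r - 7)*(r - 5)*(r + 6)) = r^2 - r - 42
(5) = d + 3*sqrt(2)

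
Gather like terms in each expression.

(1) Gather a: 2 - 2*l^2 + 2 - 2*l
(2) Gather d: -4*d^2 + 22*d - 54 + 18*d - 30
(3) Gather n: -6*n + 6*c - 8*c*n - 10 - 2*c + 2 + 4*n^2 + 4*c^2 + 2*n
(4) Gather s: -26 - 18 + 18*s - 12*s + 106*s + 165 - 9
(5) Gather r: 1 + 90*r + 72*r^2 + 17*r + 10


(1) = -2*l^2 - 2*l + 4
(2) = -4*d^2 + 40*d - 84
(3) = 4*c^2 + 4*c + 4*n^2 + n*(-8*c - 4) - 8
(4) = 112*s + 112
(5) = 72*r^2 + 107*r + 11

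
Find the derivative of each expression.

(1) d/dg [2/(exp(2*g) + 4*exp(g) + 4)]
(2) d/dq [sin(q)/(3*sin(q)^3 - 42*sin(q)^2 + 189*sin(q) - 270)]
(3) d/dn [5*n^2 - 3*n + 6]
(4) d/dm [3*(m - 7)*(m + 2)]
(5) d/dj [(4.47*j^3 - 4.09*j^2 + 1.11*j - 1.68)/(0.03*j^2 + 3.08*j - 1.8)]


(1) = 4*(-exp(g) - 2)*exp(g)/(exp(2*g) + 4*exp(g) + 4)^2
(2) = 2*(-sin(q)^3 + 7*sin(q)^2 - 45)*cos(q)/(3*(sin(q) - 6)^2*(sin(q) - 5)^2*(sin(q) - 3)^2)
(3) = 10*n - 3
(4) = 6*m - 15
(5) = (0.1341*j^4 + 27.5352*j^3 - 36.7685*j^2 + 14.8248*j + 3.1764)/(0.0009*j^4 + 0.1848*j^3 + 9.3784*j^2 - 11.088*j + 3.24)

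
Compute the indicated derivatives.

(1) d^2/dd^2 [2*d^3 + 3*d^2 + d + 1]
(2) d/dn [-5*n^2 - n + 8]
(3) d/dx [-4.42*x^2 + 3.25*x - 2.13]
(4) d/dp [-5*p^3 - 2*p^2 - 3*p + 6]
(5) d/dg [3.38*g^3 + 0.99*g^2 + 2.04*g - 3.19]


(1) = 12*d + 6
(2) = -10*n - 1
(3) = 3.25 - 8.84*x
(4) = -15*p^2 - 4*p - 3
(5) = 10.14*g^2 + 1.98*g + 2.04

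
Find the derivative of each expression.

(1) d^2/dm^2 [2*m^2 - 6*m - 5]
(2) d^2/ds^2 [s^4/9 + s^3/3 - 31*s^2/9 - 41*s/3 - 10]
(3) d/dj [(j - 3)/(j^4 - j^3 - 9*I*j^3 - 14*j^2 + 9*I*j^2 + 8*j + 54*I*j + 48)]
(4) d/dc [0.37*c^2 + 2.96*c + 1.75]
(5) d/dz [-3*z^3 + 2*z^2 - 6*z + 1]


(1) = 4
(2) = 4*s^2/3 + 2*s - 62/9
(3) = (-3*j^2 + j*(-4 + 18*I) + 8 + 18*I)/(j^6 + j^5*(4 - 18*I) + j^4*(-93 - 72*I) + j^3*(-388 + 72*I) + j^2*(-324 + 576*I) + j*(256 + 576*I) + 256)
(4) = 0.74*c + 2.96
(5) = -9*z^2 + 4*z - 6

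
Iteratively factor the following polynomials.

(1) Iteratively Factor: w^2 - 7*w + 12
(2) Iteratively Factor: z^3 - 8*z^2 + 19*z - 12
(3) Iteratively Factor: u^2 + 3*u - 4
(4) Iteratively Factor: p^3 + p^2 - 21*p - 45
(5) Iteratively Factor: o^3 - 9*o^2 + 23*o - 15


(1) = (w - 3)*(w - 4)
(2) = (z - 1)*(z^2 - 7*z + 12) = (z - 3)*(z - 1)*(z - 4)
(3) = (u + 4)*(u - 1)
(4) = (p - 5)*(p^2 + 6*p + 9) = (p - 5)*(p + 3)*(p + 3)
(5) = (o - 3)*(o^2 - 6*o + 5) = (o - 3)*(o - 1)*(o - 5)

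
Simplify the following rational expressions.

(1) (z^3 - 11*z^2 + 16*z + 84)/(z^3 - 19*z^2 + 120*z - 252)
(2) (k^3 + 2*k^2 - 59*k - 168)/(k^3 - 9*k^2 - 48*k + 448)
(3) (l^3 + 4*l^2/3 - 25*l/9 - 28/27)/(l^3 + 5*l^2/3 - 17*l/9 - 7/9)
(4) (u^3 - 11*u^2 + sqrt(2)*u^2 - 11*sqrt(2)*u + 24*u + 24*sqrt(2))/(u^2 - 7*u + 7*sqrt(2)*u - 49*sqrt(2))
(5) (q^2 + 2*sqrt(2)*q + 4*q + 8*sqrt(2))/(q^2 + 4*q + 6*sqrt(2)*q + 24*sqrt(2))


(1) = (z + 2)/(z - 6)
(2) = (k + 3)/(k - 8)
(3) = (3*l - 4)/(3*l - 3)
(4) = (u^3 + u^2*(-11 + sqrt(2)) + u*(24 - 11*sqrt(2)) + 24*sqrt(2))/(u^2 + u*(-7 + 7*sqrt(2)) - 49*sqrt(2))
(5) = (q + 2*sqrt(2))/(q + 6*sqrt(2))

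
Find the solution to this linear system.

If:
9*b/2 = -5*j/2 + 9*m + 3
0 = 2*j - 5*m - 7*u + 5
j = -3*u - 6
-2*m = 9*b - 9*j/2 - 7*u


Then:
b = -2612/915
j = -576/61
m = -1337/305
u = 70/61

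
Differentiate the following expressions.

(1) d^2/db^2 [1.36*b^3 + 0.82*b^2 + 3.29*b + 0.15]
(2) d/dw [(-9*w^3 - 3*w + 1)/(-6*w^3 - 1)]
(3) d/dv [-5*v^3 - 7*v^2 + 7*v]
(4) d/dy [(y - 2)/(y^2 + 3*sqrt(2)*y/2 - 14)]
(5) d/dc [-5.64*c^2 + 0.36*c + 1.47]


(1) = 8.16*b + 1.64
(2) = 3*(-12*w^3 + 15*w^2 + 1)/(36*w^6 + 12*w^3 + 1)
(3) = -15*v^2 - 14*v + 7
(4) = 2*(2*y^2 + 3*sqrt(2)*y - (y - 2)*(4*y + 3*sqrt(2)) - 28)/(2*y^2 + 3*sqrt(2)*y - 28)^2
(5) = 0.36 - 11.28*c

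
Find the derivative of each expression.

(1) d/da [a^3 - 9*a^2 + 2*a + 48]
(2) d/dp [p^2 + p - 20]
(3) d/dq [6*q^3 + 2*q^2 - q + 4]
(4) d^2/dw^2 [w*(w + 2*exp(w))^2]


(1) = 3*a^2 - 18*a + 2
(2) = 2*p + 1
(3) = 18*q^2 + 4*q - 1
(4) = 4*w^2*exp(w) + 16*w*exp(2*w) + 16*w*exp(w) + 6*w + 16*exp(2*w) + 8*exp(w)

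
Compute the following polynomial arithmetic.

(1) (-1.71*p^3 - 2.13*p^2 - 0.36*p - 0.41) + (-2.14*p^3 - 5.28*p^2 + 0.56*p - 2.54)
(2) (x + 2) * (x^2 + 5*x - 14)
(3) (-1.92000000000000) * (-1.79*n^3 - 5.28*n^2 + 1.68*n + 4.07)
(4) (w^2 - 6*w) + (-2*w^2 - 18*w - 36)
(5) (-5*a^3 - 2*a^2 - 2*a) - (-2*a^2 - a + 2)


(1) = -3.85*p^3 - 7.41*p^2 + 0.2*p - 2.95
(2) = x^3 + 7*x^2 - 4*x - 28
(3) = 3.4368*n^3 + 10.1376*n^2 - 3.2256*n - 7.8144
(4) = -w^2 - 24*w - 36
(5) = -5*a^3 - a - 2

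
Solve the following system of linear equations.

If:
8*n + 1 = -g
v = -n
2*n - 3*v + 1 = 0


Then:
g = 3/5
n = -1/5
v = 1/5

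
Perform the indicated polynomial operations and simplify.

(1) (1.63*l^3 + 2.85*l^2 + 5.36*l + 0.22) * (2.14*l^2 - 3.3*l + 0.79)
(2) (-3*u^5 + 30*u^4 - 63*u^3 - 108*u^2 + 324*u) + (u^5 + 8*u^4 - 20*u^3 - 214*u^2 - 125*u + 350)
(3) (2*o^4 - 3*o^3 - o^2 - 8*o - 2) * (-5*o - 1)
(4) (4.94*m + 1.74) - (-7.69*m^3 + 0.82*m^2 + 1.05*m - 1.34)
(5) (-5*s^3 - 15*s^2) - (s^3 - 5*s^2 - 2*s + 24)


(1) = 3.4882*l^5 + 0.72*l^4 + 3.3531*l^3 - 14.9657*l^2 + 3.5084*l + 0.1738
(2) = -2*u^5 + 38*u^4 - 83*u^3 - 322*u^2 + 199*u + 350
(3) = -10*o^5 + 13*o^4 + 8*o^3 + 41*o^2 + 18*o + 2
(4) = 7.69*m^3 - 0.82*m^2 + 3.89*m + 3.08
(5) = -6*s^3 - 10*s^2 + 2*s - 24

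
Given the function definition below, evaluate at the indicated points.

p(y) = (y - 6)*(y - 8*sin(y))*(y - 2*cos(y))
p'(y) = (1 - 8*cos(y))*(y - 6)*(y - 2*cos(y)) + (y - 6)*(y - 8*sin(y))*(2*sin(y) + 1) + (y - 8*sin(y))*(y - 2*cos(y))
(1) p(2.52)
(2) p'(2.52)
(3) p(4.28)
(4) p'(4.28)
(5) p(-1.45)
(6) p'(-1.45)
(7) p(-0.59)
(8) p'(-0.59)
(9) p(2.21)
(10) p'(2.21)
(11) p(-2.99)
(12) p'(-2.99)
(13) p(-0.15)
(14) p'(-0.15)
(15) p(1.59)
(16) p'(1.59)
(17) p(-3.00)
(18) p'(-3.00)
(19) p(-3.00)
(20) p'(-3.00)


(1) = 30.86
(2) = -101.02
(3) = -101.62
(4) = 36.97
(5) = 81.78
(6) = 37.13
(7) = 57.30
(8) = -89.63
(9) = 54.31
(10) = -47.21
(11) = -16.23
(12) = 94.11
(13) = 13.68
(14) = -97.15
(15) = 46.02
(16) = 66.05
(17) = -17.18
(18) = 95.88
(19) = -17.18
(20) = 95.88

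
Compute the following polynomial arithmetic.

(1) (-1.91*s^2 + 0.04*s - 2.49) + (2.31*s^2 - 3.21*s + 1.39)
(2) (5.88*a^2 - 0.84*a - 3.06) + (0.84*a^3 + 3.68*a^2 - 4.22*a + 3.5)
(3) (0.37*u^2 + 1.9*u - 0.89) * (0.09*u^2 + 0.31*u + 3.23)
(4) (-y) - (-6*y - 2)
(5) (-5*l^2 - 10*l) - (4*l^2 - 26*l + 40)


(1) = 0.4*s^2 - 3.17*s - 1.1
(2) = 0.84*a^3 + 9.56*a^2 - 5.06*a + 0.44
(3) = 0.0333*u^4 + 0.2857*u^3 + 1.704*u^2 + 5.8611*u - 2.8747
(4) = 5*y + 2
(5) = -9*l^2 + 16*l - 40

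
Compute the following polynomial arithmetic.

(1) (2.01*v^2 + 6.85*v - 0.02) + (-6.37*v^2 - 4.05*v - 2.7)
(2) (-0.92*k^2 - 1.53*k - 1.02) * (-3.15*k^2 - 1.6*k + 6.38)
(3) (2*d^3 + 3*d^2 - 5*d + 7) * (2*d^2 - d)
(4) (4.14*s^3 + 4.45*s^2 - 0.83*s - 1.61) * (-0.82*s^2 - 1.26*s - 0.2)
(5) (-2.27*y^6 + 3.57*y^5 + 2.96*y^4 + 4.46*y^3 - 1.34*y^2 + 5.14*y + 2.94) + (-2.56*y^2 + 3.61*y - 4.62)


(1) = -4.36*v^2 + 2.8*v - 2.72
(2) = 2.898*k^4 + 6.2915*k^3 - 0.2086*k^2 - 8.1294*k - 6.5076
(3) = 4*d^5 + 4*d^4 - 13*d^3 + 19*d^2 - 7*d
(4) = -3.3948*s^5 - 8.8654*s^4 - 5.7544*s^3 + 1.476*s^2 + 2.1946*s + 0.322
(5) = -2.27*y^6 + 3.57*y^5 + 2.96*y^4 + 4.46*y^3 - 3.9*y^2 + 8.75*y - 1.68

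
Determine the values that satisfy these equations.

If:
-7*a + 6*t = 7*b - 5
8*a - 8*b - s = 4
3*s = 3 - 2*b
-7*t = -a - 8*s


Then:
a = 3041/2890
b = 1347/2890
s = 996/1445
t = 2711/2890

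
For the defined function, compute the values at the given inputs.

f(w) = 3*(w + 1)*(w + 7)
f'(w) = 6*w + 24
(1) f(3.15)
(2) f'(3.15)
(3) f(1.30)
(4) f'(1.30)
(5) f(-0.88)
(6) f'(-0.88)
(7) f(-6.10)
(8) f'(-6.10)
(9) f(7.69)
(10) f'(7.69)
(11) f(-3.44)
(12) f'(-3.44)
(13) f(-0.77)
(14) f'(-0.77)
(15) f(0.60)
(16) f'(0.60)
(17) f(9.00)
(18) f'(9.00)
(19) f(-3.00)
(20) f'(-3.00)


(1) = 126.37
(2) = 42.90
(3) = 57.27
(4) = 31.80
(5) = 2.20
(6) = 18.72
(7) = -13.77
(8) = -12.60
(9) = 382.97
(10) = 70.14
(11) = -26.06
(12) = 3.36
(13) = 4.30
(14) = 19.38
(15) = 36.48
(16) = 27.60
(17) = 480.00
(18) = 78.00
(19) = -24.00
(20) = 6.00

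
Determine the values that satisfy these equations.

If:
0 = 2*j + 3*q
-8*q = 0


Then:
j = 0
q = 0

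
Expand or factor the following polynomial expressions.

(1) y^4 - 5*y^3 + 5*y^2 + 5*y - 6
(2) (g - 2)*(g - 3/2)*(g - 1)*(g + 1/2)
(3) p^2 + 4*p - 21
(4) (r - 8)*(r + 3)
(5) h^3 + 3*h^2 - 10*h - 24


(1) = (y - 3)*(y - 2)*(y - 1)*(y + 1)
(2) = g^4 - 4*g^3 + 17*g^2/4 + g/4 - 3/2
(3) = (p - 3)*(p + 7)
(4) = r^2 - 5*r - 24
(5) = (h - 3)*(h + 2)*(h + 4)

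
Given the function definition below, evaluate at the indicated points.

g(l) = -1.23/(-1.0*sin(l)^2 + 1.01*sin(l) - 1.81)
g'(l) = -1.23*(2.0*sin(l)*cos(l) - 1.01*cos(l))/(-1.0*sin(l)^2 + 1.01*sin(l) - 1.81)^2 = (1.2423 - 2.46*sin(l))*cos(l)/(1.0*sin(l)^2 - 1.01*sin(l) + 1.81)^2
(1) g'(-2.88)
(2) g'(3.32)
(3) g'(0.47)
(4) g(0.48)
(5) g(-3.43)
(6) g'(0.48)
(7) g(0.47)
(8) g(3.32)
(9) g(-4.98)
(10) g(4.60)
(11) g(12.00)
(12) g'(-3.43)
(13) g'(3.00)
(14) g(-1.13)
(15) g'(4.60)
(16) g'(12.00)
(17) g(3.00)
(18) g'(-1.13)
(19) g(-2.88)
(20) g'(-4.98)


(1) = -0.40
(2) = -0.40
(3) = 0.05
(4) = 0.79
(5) = 0.77
(6) = 0.04
(7) = 0.79
(8) = 0.61
(9) = 0.70
(10) = 0.32
(11) = 0.47
(12) = -0.20
(13) = -0.31
(14) = 0.35
(15) = -0.03
(16) = 0.31
(17) = 0.73
(18) = 0.12
(19) = 0.58
(20) = -0.10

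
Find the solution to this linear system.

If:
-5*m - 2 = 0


Then:
m = -2/5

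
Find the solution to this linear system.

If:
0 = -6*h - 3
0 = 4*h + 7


Then:
No Solution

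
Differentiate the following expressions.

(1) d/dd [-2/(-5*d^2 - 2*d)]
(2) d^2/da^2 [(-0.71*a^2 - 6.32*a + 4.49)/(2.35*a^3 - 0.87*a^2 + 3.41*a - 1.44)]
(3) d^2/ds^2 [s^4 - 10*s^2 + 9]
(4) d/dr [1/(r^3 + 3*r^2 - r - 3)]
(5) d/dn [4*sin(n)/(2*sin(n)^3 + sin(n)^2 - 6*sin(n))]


(1) = 4*(-5*d - 1)/(d^2*(5*d + 2)^2)
(2) = (-7.84195*a^6 - 209.4132*a^5 + 409.21725*a^4 - 93.00313*a^3 - 15.031056*a^2 + 58.748238*a + 28.158226)/(12.977875*a^9 - 14.413725*a^8 + 61.83132*a^7 - 66.346173*a^6 + 107.385672*a^5 - 102.855789*a^4 + 79.902989*a^3 - 55.645488*a^2 + 21.212928*a - 2.985984)
(3) = 12*s^2 - 20
(4) = (-3*r^2 - 6*r + 1)/(r^3 + 3*r^2 - r - 3)^2
(5) = -4*(4*sin(n) + 1)*cos(n)/(-sin(n) + cos(2*n) + 5)^2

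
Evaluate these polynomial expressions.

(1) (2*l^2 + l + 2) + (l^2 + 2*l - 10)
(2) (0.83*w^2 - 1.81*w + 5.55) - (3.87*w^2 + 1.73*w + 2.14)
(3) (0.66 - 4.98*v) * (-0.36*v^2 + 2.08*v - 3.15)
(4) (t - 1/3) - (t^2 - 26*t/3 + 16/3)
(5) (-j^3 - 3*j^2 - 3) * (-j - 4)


(1) = 3*l^2 + 3*l - 8
(2) = -3.04*w^2 - 3.54*w + 3.41
(3) = 1.7928*v^3 - 10.596*v^2 + 17.0598*v - 2.079
(4) = -t^2 + 29*t/3 - 17/3
(5) = j^4 + 7*j^3 + 12*j^2 + 3*j + 12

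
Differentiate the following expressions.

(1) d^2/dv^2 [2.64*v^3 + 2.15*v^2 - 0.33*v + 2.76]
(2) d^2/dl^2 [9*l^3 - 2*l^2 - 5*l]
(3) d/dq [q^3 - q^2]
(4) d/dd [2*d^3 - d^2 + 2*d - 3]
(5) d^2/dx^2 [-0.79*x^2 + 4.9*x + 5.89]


(1) = 15.84*v + 4.3
(2) = 54*l - 4
(3) = q*(3*q - 2)
(4) = 6*d^2 - 2*d + 2
(5) = -1.58000000000000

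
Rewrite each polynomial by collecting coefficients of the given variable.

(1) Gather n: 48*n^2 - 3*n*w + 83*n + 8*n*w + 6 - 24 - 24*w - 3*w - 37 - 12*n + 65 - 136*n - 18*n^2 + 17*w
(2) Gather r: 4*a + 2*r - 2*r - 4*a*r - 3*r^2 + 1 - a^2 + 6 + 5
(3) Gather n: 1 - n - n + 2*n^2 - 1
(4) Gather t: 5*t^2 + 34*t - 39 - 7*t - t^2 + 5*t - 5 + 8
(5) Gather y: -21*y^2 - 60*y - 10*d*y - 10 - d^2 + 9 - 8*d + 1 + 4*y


(1) = 30*n^2 + n*(5*w - 65) - 10*w + 10
(2) = -a^2 - 4*a*r + 4*a - 3*r^2 + 12
(3) = 2*n^2 - 2*n
(4) = 4*t^2 + 32*t - 36
(5) = -d^2 - 8*d - 21*y^2 + y*(-10*d - 56)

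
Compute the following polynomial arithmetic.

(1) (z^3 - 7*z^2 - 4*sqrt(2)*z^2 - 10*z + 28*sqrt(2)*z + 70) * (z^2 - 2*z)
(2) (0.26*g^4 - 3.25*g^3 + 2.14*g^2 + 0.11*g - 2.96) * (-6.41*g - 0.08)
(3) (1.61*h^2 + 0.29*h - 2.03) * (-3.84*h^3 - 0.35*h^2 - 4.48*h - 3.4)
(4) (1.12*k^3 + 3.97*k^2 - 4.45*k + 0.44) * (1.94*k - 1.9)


(1) = z^5 - 9*z^4 - 4*sqrt(2)*z^4 + 4*z^3 + 36*sqrt(2)*z^3 - 56*sqrt(2)*z^2 + 90*z^2 - 140*z
(2) = -1.6666*g^5 + 20.8117*g^4 - 13.4574*g^3 - 0.8763*g^2 + 18.9648*g + 0.2368
(3) = -6.1824*h^5 - 1.6771*h^4 + 0.4809*h^3 - 6.0627*h^2 + 8.1084*h + 6.902
(4) = 2.1728*k^4 + 5.5738*k^3 - 16.176*k^2 + 9.3086*k - 0.836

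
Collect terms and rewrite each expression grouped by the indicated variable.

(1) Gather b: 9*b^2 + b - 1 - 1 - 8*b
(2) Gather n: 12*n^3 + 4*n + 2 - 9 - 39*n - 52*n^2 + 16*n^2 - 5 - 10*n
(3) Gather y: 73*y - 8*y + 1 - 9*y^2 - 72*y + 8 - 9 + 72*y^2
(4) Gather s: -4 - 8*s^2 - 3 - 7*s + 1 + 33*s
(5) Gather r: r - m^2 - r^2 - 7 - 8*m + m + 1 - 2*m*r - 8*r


(1) = 9*b^2 - 7*b - 2
(2) = 12*n^3 - 36*n^2 - 45*n - 12
(3) = 63*y^2 - 7*y
(4) = -8*s^2 + 26*s - 6
(5) = -m^2 - 7*m - r^2 + r*(-2*m - 7) - 6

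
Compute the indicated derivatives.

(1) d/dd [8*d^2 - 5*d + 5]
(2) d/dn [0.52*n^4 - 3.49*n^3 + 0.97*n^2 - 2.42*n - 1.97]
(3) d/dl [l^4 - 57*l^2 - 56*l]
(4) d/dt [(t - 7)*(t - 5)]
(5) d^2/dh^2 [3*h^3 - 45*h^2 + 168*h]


(1) = 16*d - 5
(2) = 2.08*n^3 - 10.47*n^2 + 1.94*n - 2.42
(3) = 4*l^3 - 114*l - 56
(4) = 2*t - 12
(5) = 18*h - 90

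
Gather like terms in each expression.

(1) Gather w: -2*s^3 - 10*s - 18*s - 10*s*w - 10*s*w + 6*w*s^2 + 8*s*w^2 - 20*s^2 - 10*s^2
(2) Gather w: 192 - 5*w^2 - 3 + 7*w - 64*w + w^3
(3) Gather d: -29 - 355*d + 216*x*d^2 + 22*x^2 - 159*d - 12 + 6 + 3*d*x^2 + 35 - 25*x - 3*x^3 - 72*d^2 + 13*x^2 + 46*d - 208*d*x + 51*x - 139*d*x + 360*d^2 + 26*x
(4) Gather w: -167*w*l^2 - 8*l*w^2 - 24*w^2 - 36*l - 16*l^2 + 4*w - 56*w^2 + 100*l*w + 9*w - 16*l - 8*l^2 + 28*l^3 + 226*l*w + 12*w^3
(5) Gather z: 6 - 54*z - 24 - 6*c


(1) = -2*s^3 - 30*s^2 + 8*s*w^2 - 28*s + w*(6*s^2 - 20*s)
(2) = w^3 - 5*w^2 - 57*w + 189
(3) = d^2*(216*x + 288) + d*(3*x^2 - 347*x - 468) - 3*x^3 + 35*x^2 + 52*x
(4) = 28*l^3 - 24*l^2 - 52*l + 12*w^3 + w^2*(-8*l - 80) + w*(-167*l^2 + 326*l + 13)
(5) = -6*c - 54*z - 18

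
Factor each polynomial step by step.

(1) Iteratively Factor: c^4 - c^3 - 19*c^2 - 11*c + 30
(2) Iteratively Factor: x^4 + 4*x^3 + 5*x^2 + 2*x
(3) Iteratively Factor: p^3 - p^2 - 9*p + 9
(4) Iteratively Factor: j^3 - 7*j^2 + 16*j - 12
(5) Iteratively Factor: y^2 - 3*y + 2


(1) = (c - 5)*(c^3 + 4*c^2 + c - 6) = (c - 5)*(c - 1)*(c^2 + 5*c + 6) = (c - 5)*(c - 1)*(c + 2)*(c + 3)
(2) = (x + 2)*(x^3 + 2*x^2 + x) = x*(x + 2)*(x^2 + 2*x + 1) = x*(x + 1)*(x + 2)*(x + 1)
(3) = (p - 3)*(p^2 + 2*p - 3) = (p - 3)*(p - 1)*(p + 3)
(4) = (j - 2)*(j^2 - 5*j + 6) = (j - 2)^2*(j - 3)
(5) = (y - 2)*(y - 1)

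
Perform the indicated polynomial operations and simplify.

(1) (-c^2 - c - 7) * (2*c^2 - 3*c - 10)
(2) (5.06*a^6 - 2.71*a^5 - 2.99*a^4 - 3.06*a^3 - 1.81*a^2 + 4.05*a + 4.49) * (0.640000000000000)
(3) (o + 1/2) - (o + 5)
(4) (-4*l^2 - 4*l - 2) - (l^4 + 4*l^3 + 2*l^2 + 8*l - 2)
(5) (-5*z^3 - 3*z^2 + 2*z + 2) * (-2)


(1) = -2*c^4 + c^3 - c^2 + 31*c + 70
(2) = 3.2384*a^6 - 1.7344*a^5 - 1.9136*a^4 - 1.9584*a^3 - 1.1584*a^2 + 2.592*a + 2.8736
(3) = -9/2
(4) = -l^4 - 4*l^3 - 6*l^2 - 12*l
(5) = 10*z^3 + 6*z^2 - 4*z - 4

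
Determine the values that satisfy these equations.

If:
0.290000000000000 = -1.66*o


Then:
o = -0.17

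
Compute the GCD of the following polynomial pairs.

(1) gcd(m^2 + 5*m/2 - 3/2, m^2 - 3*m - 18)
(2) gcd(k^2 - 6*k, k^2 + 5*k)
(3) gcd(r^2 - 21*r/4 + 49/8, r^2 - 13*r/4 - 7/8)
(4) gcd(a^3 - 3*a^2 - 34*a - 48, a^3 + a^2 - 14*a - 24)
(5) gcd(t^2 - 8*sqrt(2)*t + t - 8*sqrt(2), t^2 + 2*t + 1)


(1) = gcd((m - 1/2)*(m + 3), (m - 6)*(m + 3)) = m + 3
(2) = gcd(k*(k - 6), k*(k + 5)) = k
(3) = r - 7/2
(4) = gcd((a - 8)*(a + 2)*(a + 3), (a - 4)*(a + 2)*(a + 3)) = a^2 + 5*a + 6
(5) = gcd((t + 1)*(t - 8*sqrt(2)), (t + 1)^2) = t + 1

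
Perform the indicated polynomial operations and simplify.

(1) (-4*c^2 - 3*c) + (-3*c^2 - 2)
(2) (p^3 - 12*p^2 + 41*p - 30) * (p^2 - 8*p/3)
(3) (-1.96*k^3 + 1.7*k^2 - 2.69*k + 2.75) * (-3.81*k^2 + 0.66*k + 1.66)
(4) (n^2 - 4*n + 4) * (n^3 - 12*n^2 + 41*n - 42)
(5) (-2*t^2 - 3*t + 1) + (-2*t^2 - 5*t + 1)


(1) = -7*c^2 - 3*c - 2
(2) = p^5 - 44*p^4/3 + 73*p^3 - 418*p^2/3 + 80*p
(3) = 7.4676*k^5 - 7.7706*k^4 + 8.1173*k^3 - 9.4309*k^2 - 2.6504*k + 4.565
(4) = n^5 - 16*n^4 + 93*n^3 - 254*n^2 + 332*n - 168
(5) = -4*t^2 - 8*t + 2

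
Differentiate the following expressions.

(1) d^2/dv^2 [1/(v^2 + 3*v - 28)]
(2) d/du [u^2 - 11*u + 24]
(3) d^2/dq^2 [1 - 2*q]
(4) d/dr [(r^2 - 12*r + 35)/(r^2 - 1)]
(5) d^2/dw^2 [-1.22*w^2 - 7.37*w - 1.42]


(1) = 2*(-v^2 - 3*v + (2*v + 3)^2 + 28)/(v^2 + 3*v - 28)^3
(2) = 2*u - 11
(3) = 0
(4) = 12*(r^2 - 6*r + 1)/(r^4 - 2*r^2 + 1)
(5) = -2.44000000000000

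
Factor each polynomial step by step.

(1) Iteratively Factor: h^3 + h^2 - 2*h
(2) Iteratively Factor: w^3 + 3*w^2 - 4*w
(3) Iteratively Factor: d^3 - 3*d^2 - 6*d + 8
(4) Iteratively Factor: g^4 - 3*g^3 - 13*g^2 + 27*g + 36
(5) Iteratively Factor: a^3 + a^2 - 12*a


(1) = (h)*(h^2 + h - 2) = h*(h - 1)*(h + 2)
(2) = (w)*(w^2 + 3*w - 4) = w*(w - 1)*(w + 4)
(3) = (d - 4)*(d^2 + d - 2) = (d - 4)*(d - 1)*(d + 2)
(4) = (g + 3)*(g^3 - 6*g^2 + 5*g + 12) = (g + 1)*(g + 3)*(g^2 - 7*g + 12) = (g - 3)*(g + 1)*(g + 3)*(g - 4)
(5) = (a + 4)*(a^2 - 3*a) = a*(a + 4)*(a - 3)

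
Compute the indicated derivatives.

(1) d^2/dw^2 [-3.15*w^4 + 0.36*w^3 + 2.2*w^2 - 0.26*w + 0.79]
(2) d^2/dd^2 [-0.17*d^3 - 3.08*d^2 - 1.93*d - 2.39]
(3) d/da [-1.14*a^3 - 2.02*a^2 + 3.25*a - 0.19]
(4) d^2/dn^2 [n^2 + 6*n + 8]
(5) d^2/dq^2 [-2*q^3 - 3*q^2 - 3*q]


(1) = -37.8*w^2 + 2.16*w + 4.4
(2) = -1.02*d - 6.16
(3) = -3.42*a^2 - 4.04*a + 3.25
(4) = 2
(5) = -12*q - 6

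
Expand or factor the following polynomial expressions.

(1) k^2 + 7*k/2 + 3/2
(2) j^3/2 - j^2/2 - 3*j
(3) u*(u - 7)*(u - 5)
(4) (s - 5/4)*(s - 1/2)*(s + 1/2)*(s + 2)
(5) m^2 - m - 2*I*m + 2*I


(1) = (k + 1/2)*(k + 3)
(2) = j*(j/2 + 1)*(j - 3)
(3) = u^3 - 12*u^2 + 35*u
(4) = s^4 + 3*s^3/4 - 11*s^2/4 - 3*s/16 + 5/8
(5) = (m - 1)*(m - 2*I)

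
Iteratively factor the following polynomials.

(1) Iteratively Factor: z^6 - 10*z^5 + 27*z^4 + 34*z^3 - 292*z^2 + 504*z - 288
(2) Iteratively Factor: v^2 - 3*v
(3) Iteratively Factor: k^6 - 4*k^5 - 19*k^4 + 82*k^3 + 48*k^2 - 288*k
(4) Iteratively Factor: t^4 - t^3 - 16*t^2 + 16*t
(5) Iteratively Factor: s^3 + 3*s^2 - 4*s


(1) = (z - 2)*(z^5 - 8*z^4 + 11*z^3 + 56*z^2 - 180*z + 144) = (z - 3)*(z - 2)*(z^4 - 5*z^3 - 4*z^2 + 44*z - 48) = (z - 3)*(z - 2)^2*(z^3 - 3*z^2 - 10*z + 24) = (z - 4)*(z - 3)*(z - 2)^2*(z^2 + z - 6) = (z - 4)*(z - 3)*(z - 2)^2*(z + 3)*(z - 2)
(2) = (v)*(v - 3)
(3) = (k - 4)*(k^5 - 19*k^3 + 6*k^2 + 72*k) = (k - 4)*(k - 3)*(k^4 + 3*k^3 - 10*k^2 - 24*k) = (k - 4)*(k - 3)*(k + 4)*(k^3 - k^2 - 6*k) = (k - 4)*(k - 3)^2*(k + 4)*(k^2 + 2*k) = k*(k - 4)*(k - 3)^2*(k + 4)*(k + 2)
(4) = (t - 4)*(t^3 + 3*t^2 - 4*t) = (t - 4)*(t - 1)*(t^2 + 4*t) = t*(t - 4)*(t - 1)*(t + 4)
(5) = (s - 1)*(s^2 + 4*s) = s*(s - 1)*(s + 4)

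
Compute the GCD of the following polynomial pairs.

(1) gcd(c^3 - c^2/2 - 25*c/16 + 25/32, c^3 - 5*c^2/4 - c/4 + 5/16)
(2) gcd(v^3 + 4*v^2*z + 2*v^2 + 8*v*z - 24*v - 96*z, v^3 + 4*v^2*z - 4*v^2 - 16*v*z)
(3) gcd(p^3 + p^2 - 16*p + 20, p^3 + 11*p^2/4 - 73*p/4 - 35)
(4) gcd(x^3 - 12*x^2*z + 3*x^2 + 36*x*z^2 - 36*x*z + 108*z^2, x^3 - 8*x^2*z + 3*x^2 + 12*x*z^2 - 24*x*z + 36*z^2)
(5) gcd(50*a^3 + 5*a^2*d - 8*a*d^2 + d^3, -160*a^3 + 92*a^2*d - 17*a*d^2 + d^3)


(1) = gcd((c - 5/4)*(c - 1/2)*(c + 5/4), (c - 5/4)*(c - 1/2)*(c + 1/2)) = c^2 - 7*c/4 + 5/8
(2) = gcd((v - 4)*(v + 6)*(v + 4*z), v*(v - 4)*(v + 4*z)) = v^2 + 4*v*z - 4*v - 16*z
(3) = gcd((p - 2)^2*(p + 5), (p - 4)*(p + 7/4)*(p + 5)) = p + 5
(4) = x^2 - 6*x*z + 3*x - 18*z
(5) = gcd((-5*a + d)^2*(2*a + d), (-8*a + d)*(-5*a + d)*(-4*a + d)) = 5*a - d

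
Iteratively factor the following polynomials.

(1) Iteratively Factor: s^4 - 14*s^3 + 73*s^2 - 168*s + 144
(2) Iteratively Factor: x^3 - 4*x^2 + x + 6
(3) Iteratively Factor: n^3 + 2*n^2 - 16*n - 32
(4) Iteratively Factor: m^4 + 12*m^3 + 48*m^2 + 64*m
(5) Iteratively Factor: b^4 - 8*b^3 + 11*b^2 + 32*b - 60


(1) = (s - 4)*(s^3 - 10*s^2 + 33*s - 36) = (s - 4)*(s - 3)*(s^2 - 7*s + 12) = (s - 4)^2*(s - 3)*(s - 3)
(2) = (x + 1)*(x^2 - 5*x + 6) = (x - 3)*(x + 1)*(x - 2)
(3) = (n + 4)*(n^2 - 2*n - 8) = (n - 4)*(n + 4)*(n + 2)
(4) = (m + 4)*(m^3 + 8*m^2 + 16*m) = m*(m + 4)*(m^2 + 8*m + 16) = m*(m + 4)^2*(m + 4)
(5) = (b - 5)*(b^3 - 3*b^2 - 4*b + 12) = (b - 5)*(b - 3)*(b^2 - 4) = (b - 5)*(b - 3)*(b + 2)*(b - 2)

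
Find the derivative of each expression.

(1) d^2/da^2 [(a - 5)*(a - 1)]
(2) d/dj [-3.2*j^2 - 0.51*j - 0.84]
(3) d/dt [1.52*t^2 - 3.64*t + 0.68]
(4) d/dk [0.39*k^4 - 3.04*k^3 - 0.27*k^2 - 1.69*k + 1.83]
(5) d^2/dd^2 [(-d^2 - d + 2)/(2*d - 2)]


(1) = 2
(2) = -6.4*j - 0.51
(3) = 3.04*t - 3.64
(4) = 1.56*k^3 - 9.12*k^2 - 0.54*k - 1.69
(5) = 0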